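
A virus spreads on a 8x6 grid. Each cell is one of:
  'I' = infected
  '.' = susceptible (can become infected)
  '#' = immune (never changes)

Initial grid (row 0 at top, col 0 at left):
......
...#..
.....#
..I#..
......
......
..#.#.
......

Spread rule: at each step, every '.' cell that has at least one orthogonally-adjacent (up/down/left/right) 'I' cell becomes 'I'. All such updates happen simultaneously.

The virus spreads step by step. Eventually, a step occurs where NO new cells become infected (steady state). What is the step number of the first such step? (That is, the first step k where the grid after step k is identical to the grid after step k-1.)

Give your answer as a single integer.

Step 0 (initial): 1 infected
Step 1: +3 new -> 4 infected
Step 2: +7 new -> 11 infected
Step 3: +8 new -> 19 infected
Step 4: +10 new -> 29 infected
Step 5: +8 new -> 37 infected
Step 6: +5 new -> 42 infected
Step 7: +1 new -> 43 infected
Step 8: +0 new -> 43 infected

Answer: 8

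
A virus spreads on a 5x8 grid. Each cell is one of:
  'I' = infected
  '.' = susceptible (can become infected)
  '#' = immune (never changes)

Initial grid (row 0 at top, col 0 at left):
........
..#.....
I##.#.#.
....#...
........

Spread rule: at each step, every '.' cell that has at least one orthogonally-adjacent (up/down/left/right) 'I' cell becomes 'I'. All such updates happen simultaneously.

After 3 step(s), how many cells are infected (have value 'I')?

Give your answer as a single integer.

Step 0 (initial): 1 infected
Step 1: +2 new -> 3 infected
Step 2: +4 new -> 7 infected
Step 3: +3 new -> 10 infected

Answer: 10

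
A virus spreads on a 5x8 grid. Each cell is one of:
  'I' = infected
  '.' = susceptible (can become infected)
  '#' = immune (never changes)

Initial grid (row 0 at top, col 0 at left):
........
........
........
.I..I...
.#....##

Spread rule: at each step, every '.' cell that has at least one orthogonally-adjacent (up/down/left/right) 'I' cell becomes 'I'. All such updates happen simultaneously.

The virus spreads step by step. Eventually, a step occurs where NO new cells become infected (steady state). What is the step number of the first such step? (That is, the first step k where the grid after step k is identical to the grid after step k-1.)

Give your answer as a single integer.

Step 0 (initial): 2 infected
Step 1: +7 new -> 9 infected
Step 2: +11 new -> 20 infected
Step 3: +8 new -> 28 infected
Step 4: +6 new -> 34 infected
Step 5: +2 new -> 36 infected
Step 6: +1 new -> 37 infected
Step 7: +0 new -> 37 infected

Answer: 7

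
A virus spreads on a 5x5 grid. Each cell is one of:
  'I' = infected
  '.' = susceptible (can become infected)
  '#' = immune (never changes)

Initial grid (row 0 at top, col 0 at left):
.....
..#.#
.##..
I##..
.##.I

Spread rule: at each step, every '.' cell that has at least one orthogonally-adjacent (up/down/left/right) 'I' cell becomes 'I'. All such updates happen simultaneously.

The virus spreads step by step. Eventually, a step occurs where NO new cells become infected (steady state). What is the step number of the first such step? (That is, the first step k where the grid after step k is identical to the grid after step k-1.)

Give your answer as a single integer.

Step 0 (initial): 2 infected
Step 1: +4 new -> 6 infected
Step 2: +3 new -> 9 infected
Step 3: +3 new -> 12 infected
Step 4: +2 new -> 14 infected
Step 5: +2 new -> 16 infected
Step 6: +1 new -> 17 infected
Step 7: +0 new -> 17 infected

Answer: 7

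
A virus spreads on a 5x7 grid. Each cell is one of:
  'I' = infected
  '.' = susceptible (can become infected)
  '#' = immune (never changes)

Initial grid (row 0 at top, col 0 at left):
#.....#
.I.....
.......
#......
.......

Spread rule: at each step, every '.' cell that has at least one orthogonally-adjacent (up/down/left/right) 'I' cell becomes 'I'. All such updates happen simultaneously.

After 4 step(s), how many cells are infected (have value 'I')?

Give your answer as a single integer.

Answer: 21

Derivation:
Step 0 (initial): 1 infected
Step 1: +4 new -> 5 infected
Step 2: +5 new -> 10 infected
Step 3: +5 new -> 15 infected
Step 4: +6 new -> 21 infected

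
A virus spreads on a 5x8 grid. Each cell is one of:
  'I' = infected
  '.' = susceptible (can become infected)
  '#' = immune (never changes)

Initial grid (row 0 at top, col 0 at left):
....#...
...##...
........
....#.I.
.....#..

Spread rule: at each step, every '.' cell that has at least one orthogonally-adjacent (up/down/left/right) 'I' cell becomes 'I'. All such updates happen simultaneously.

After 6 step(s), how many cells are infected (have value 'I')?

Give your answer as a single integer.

Answer: 22

Derivation:
Step 0 (initial): 1 infected
Step 1: +4 new -> 5 infected
Step 2: +4 new -> 9 infected
Step 3: +4 new -> 13 infected
Step 4: +3 new -> 16 infected
Step 5: +2 new -> 18 infected
Step 6: +4 new -> 22 infected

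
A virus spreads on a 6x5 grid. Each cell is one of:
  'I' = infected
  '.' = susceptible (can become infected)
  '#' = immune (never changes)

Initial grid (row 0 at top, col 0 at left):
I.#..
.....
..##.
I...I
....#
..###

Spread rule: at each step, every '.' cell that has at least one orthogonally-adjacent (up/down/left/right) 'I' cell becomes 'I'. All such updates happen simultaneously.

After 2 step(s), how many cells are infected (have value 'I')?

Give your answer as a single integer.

Step 0 (initial): 3 infected
Step 1: +7 new -> 10 infected
Step 2: +7 new -> 17 infected

Answer: 17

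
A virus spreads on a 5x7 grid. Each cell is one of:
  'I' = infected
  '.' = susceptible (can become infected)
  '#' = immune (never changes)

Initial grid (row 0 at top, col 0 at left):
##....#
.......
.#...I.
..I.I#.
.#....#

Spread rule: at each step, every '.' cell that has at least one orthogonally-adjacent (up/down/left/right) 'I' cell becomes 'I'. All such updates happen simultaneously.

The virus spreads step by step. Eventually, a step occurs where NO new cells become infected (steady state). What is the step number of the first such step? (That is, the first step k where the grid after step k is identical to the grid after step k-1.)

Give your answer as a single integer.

Step 0 (initial): 3 infected
Step 1: +8 new -> 11 infected
Step 2: +9 new -> 20 infected
Step 3: +6 new -> 26 infected
Step 4: +2 new -> 28 infected
Step 5: +0 new -> 28 infected

Answer: 5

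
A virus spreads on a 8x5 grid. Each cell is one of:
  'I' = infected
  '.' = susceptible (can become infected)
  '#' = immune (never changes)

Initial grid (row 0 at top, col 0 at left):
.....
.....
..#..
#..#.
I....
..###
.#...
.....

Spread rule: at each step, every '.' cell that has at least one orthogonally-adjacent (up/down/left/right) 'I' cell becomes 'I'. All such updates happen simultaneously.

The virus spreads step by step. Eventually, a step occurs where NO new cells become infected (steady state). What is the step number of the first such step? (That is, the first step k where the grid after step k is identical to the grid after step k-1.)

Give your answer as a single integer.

Step 0 (initial): 1 infected
Step 1: +2 new -> 3 infected
Step 2: +4 new -> 7 infected
Step 3: +4 new -> 11 infected
Step 4: +4 new -> 15 infected
Step 5: +5 new -> 20 infected
Step 6: +6 new -> 26 infected
Step 7: +5 new -> 31 infected
Step 8: +2 new -> 33 infected
Step 9: +0 new -> 33 infected

Answer: 9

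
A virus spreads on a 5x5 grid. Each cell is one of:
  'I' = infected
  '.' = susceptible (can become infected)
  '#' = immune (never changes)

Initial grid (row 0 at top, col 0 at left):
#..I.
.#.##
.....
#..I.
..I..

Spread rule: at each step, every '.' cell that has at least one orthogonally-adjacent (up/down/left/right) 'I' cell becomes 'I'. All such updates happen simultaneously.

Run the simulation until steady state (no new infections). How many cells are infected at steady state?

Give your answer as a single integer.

Step 0 (initial): 3 infected
Step 1: +7 new -> 10 infected
Step 2: +7 new -> 17 infected
Step 3: +1 new -> 18 infected
Step 4: +1 new -> 19 infected
Step 5: +1 new -> 20 infected
Step 6: +0 new -> 20 infected

Answer: 20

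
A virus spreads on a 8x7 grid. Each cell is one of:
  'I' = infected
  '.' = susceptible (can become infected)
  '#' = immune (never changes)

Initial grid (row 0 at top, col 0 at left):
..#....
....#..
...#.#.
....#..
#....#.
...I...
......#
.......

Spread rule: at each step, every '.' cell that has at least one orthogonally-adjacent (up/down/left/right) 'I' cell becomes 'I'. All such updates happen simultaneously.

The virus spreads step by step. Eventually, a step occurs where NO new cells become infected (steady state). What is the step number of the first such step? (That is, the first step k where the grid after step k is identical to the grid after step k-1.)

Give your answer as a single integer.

Step 0 (initial): 1 infected
Step 1: +4 new -> 5 infected
Step 2: +8 new -> 13 infected
Step 3: +8 new -> 21 infected
Step 4: +6 new -> 27 infected
Step 5: +6 new -> 33 infected
Step 6: +5 new -> 38 infected
Step 7: +4 new -> 42 infected
Step 8: +4 new -> 46 infected
Step 9: +1 new -> 47 infected
Step 10: +0 new -> 47 infected

Answer: 10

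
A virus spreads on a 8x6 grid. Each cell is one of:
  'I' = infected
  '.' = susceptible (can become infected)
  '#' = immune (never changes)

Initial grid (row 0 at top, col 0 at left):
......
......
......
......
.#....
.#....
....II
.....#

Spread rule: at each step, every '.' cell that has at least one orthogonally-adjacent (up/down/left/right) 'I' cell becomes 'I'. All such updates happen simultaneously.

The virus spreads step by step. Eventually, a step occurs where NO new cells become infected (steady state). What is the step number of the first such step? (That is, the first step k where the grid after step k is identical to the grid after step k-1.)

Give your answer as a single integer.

Step 0 (initial): 2 infected
Step 1: +4 new -> 6 infected
Step 2: +5 new -> 11 infected
Step 3: +6 new -> 17 infected
Step 4: +6 new -> 23 infected
Step 5: +6 new -> 29 infected
Step 6: +6 new -> 35 infected
Step 7: +4 new -> 39 infected
Step 8: +3 new -> 42 infected
Step 9: +2 new -> 44 infected
Step 10: +1 new -> 45 infected
Step 11: +0 new -> 45 infected

Answer: 11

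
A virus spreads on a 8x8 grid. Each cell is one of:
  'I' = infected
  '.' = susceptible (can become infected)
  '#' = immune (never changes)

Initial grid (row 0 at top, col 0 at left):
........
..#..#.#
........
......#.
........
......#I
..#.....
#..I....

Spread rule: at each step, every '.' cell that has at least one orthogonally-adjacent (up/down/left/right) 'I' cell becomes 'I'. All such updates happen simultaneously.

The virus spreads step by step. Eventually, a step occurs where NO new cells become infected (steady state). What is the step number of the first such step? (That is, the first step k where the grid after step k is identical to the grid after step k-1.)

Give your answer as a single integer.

Answer: 11

Derivation:
Step 0 (initial): 2 infected
Step 1: +5 new -> 7 infected
Step 2: +8 new -> 15 infected
Step 3: +8 new -> 23 infected
Step 4: +8 new -> 31 infected
Step 5: +7 new -> 38 infected
Step 6: +6 new -> 44 infected
Step 7: +6 new -> 50 infected
Step 8: +4 new -> 54 infected
Step 9: +2 new -> 56 infected
Step 10: +1 new -> 57 infected
Step 11: +0 new -> 57 infected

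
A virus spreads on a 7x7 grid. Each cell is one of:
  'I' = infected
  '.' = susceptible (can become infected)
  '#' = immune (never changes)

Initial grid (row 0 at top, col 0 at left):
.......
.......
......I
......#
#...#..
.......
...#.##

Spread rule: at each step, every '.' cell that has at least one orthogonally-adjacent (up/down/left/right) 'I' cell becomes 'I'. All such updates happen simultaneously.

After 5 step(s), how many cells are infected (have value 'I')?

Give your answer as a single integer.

Step 0 (initial): 1 infected
Step 1: +2 new -> 3 infected
Step 2: +4 new -> 7 infected
Step 3: +5 new -> 12 infected
Step 4: +6 new -> 18 infected
Step 5: +7 new -> 25 infected

Answer: 25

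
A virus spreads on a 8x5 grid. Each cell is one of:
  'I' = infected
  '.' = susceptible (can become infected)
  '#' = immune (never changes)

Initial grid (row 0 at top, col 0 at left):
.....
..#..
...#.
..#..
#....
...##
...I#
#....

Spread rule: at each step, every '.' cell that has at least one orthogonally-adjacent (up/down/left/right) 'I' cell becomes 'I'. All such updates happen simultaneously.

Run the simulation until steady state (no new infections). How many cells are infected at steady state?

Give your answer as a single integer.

Step 0 (initial): 1 infected
Step 1: +2 new -> 3 infected
Step 2: +4 new -> 7 infected
Step 3: +4 new -> 11 infected
Step 4: +3 new -> 14 infected
Step 5: +3 new -> 17 infected
Step 6: +3 new -> 20 infected
Step 7: +4 new -> 24 infected
Step 8: +3 new -> 27 infected
Step 9: +4 new -> 31 infected
Step 10: +1 new -> 32 infected
Step 11: +0 new -> 32 infected

Answer: 32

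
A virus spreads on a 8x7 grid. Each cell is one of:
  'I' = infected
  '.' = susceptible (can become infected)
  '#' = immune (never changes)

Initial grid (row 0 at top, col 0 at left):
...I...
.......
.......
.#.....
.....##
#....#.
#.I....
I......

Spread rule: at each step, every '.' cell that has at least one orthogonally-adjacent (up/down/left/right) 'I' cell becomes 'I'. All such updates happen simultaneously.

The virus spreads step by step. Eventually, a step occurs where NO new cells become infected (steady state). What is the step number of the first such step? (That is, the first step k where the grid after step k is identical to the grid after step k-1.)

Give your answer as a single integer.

Step 0 (initial): 3 infected
Step 1: +8 new -> 11 infected
Step 2: +10 new -> 21 infected
Step 3: +13 new -> 34 infected
Step 4: +9 new -> 43 infected
Step 5: +6 new -> 49 infected
Step 6: +1 new -> 50 infected
Step 7: +0 new -> 50 infected

Answer: 7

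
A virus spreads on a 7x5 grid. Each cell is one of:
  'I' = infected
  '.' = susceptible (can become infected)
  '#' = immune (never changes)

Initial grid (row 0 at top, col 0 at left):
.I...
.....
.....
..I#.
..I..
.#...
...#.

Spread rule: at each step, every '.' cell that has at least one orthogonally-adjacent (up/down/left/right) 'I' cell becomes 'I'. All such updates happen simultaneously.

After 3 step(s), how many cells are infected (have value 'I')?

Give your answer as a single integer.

Answer: 29

Derivation:
Step 0 (initial): 3 infected
Step 1: +8 new -> 11 infected
Step 2: +10 new -> 21 infected
Step 3: +8 new -> 29 infected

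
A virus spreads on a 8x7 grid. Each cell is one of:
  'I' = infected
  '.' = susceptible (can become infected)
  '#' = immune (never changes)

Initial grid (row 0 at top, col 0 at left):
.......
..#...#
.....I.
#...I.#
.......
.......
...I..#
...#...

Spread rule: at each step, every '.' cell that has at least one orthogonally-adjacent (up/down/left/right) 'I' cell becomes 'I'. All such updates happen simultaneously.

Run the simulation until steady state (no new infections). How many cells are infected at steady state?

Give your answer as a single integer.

Answer: 50

Derivation:
Step 0 (initial): 3 infected
Step 1: +9 new -> 12 infected
Step 2: +12 new -> 24 infected
Step 3: +12 new -> 36 infected
Step 4: +7 new -> 43 infected
Step 5: +4 new -> 47 infected
Step 6: +2 new -> 49 infected
Step 7: +1 new -> 50 infected
Step 8: +0 new -> 50 infected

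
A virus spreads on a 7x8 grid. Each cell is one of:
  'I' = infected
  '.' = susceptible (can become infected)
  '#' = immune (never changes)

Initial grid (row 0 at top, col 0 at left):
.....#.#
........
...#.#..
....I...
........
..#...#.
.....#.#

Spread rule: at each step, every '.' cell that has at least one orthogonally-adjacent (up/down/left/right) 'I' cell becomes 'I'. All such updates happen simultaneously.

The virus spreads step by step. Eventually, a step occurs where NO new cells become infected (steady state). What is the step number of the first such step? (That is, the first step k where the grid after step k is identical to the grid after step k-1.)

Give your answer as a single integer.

Answer: 8

Derivation:
Step 0 (initial): 1 infected
Step 1: +4 new -> 5 infected
Step 2: +6 new -> 11 infected
Step 3: +12 new -> 23 infected
Step 4: +9 new -> 32 infected
Step 5: +9 new -> 41 infected
Step 6: +4 new -> 45 infected
Step 7: +2 new -> 47 infected
Step 8: +0 new -> 47 infected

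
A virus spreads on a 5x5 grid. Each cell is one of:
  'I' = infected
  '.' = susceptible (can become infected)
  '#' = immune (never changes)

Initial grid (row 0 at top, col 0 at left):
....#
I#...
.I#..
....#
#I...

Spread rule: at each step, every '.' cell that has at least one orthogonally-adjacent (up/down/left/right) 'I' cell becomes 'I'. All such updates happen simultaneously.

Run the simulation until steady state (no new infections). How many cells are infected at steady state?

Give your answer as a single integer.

Step 0 (initial): 3 infected
Step 1: +4 new -> 7 infected
Step 2: +4 new -> 11 infected
Step 3: +3 new -> 14 infected
Step 4: +3 new -> 17 infected
Step 5: +2 new -> 19 infected
Step 6: +1 new -> 20 infected
Step 7: +0 new -> 20 infected

Answer: 20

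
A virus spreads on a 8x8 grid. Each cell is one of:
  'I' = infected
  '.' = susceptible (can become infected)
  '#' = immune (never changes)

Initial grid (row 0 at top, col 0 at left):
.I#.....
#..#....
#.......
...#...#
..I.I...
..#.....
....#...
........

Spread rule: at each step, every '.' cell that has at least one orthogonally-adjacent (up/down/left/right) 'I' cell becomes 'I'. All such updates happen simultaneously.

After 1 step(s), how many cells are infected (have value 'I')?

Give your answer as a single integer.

Answer: 11

Derivation:
Step 0 (initial): 3 infected
Step 1: +8 new -> 11 infected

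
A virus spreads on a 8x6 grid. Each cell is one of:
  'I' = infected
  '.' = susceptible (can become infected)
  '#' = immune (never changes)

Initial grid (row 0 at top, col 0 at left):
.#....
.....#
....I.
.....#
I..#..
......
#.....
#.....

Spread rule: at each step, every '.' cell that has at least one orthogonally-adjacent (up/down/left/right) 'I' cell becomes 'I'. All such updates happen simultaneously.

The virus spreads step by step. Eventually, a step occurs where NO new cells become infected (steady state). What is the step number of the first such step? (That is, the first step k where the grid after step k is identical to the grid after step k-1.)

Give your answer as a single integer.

Step 0 (initial): 2 infected
Step 1: +7 new -> 9 infected
Step 2: +9 new -> 18 infected
Step 3: +10 new -> 28 infected
Step 4: +8 new -> 36 infected
Step 5: +4 new -> 40 infected
Step 6: +2 new -> 42 infected
Step 7: +0 new -> 42 infected

Answer: 7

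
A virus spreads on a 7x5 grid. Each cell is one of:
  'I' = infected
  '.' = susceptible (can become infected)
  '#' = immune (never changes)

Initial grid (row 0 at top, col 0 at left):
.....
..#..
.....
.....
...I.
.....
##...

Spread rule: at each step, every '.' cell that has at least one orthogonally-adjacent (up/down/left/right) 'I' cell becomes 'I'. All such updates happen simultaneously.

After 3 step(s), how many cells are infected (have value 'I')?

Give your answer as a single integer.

Step 0 (initial): 1 infected
Step 1: +4 new -> 5 infected
Step 2: +7 new -> 12 infected
Step 3: +8 new -> 20 infected

Answer: 20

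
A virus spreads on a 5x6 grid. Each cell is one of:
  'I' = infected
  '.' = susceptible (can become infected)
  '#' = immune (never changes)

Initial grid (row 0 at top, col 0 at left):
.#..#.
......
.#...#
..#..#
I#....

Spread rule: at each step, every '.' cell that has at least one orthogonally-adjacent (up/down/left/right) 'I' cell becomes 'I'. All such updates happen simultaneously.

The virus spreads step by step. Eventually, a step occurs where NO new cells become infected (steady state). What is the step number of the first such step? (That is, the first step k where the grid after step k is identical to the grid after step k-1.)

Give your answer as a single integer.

Answer: 12

Derivation:
Step 0 (initial): 1 infected
Step 1: +1 new -> 2 infected
Step 2: +2 new -> 4 infected
Step 3: +1 new -> 5 infected
Step 4: +2 new -> 7 infected
Step 5: +1 new -> 8 infected
Step 6: +3 new -> 11 infected
Step 7: +3 new -> 14 infected
Step 8: +3 new -> 17 infected
Step 9: +3 new -> 20 infected
Step 10: +2 new -> 22 infected
Step 11: +1 new -> 23 infected
Step 12: +0 new -> 23 infected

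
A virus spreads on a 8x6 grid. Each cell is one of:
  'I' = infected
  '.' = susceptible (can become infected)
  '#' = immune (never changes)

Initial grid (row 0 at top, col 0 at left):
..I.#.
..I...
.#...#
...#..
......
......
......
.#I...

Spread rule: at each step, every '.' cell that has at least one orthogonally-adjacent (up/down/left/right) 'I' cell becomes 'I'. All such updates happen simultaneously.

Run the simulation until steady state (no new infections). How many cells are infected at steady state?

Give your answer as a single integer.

Answer: 43

Derivation:
Step 0 (initial): 3 infected
Step 1: +7 new -> 10 infected
Step 2: +9 new -> 19 infected
Step 3: +10 new -> 29 infected
Step 4: +9 new -> 38 infected
Step 5: +4 new -> 42 infected
Step 6: +1 new -> 43 infected
Step 7: +0 new -> 43 infected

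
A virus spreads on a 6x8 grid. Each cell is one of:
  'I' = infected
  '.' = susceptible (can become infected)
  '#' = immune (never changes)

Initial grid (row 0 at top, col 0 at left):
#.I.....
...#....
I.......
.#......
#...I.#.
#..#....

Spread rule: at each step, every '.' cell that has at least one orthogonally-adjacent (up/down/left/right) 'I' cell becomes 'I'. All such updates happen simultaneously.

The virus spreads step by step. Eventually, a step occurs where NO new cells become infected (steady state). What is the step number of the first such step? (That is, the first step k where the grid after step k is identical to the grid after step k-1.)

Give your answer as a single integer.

Answer: 7

Derivation:
Step 0 (initial): 3 infected
Step 1: +10 new -> 13 infected
Step 2: +8 new -> 21 infected
Step 3: +9 new -> 30 infected
Step 4: +6 new -> 36 infected
Step 5: +4 new -> 40 infected
Step 6: +1 new -> 41 infected
Step 7: +0 new -> 41 infected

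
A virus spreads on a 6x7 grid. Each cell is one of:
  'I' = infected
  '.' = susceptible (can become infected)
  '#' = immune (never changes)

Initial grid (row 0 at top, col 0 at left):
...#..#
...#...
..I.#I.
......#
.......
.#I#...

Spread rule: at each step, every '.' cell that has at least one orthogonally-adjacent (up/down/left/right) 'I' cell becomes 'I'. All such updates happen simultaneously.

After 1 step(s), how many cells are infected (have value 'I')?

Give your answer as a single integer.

Answer: 11

Derivation:
Step 0 (initial): 3 infected
Step 1: +8 new -> 11 infected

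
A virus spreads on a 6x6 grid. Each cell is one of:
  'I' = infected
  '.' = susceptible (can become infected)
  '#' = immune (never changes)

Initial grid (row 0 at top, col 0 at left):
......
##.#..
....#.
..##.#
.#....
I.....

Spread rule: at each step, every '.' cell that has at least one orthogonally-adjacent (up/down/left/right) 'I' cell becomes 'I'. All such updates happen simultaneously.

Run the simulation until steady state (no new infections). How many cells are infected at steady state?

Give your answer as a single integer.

Step 0 (initial): 1 infected
Step 1: +2 new -> 3 infected
Step 2: +2 new -> 5 infected
Step 3: +4 new -> 9 infected
Step 4: +3 new -> 12 infected
Step 5: +3 new -> 15 infected
Step 6: +4 new -> 19 infected
Step 7: +1 new -> 20 infected
Step 8: +2 new -> 22 infected
Step 9: +2 new -> 24 infected
Step 10: +2 new -> 26 infected
Step 11: +1 new -> 27 infected
Step 12: +1 new -> 28 infected
Step 13: +0 new -> 28 infected

Answer: 28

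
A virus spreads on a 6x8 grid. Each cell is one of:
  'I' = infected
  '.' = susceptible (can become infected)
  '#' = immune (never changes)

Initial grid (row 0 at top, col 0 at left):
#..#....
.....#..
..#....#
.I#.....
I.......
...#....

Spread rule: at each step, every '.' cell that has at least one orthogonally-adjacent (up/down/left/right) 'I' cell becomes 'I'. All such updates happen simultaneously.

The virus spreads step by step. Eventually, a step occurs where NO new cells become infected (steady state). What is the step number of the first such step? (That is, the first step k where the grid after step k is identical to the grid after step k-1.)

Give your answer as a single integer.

Step 0 (initial): 2 infected
Step 1: +4 new -> 6 infected
Step 2: +4 new -> 10 infected
Step 3: +5 new -> 15 infected
Step 4: +4 new -> 19 infected
Step 5: +5 new -> 24 infected
Step 6: +5 new -> 29 infected
Step 7: +5 new -> 34 infected
Step 8: +4 new -> 38 infected
Step 9: +2 new -> 40 infected
Step 10: +1 new -> 41 infected
Step 11: +0 new -> 41 infected

Answer: 11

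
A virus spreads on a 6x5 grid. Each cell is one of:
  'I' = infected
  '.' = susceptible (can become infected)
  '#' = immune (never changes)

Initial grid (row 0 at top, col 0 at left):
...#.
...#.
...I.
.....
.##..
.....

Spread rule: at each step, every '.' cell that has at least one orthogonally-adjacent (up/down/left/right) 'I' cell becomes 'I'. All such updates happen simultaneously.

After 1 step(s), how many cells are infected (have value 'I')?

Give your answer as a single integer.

Step 0 (initial): 1 infected
Step 1: +3 new -> 4 infected

Answer: 4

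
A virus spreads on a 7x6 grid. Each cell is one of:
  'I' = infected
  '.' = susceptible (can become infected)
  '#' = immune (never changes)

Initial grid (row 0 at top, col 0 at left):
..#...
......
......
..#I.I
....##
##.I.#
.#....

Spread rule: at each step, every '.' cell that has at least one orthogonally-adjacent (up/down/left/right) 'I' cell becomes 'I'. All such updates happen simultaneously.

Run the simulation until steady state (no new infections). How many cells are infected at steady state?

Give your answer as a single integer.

Step 0 (initial): 3 infected
Step 1: +7 new -> 10 infected
Step 2: +7 new -> 17 infected
Step 3: +7 new -> 24 infected
Step 4: +5 new -> 29 infected
Step 5: +3 new -> 32 infected
Step 6: +1 new -> 33 infected
Step 7: +0 new -> 33 infected

Answer: 33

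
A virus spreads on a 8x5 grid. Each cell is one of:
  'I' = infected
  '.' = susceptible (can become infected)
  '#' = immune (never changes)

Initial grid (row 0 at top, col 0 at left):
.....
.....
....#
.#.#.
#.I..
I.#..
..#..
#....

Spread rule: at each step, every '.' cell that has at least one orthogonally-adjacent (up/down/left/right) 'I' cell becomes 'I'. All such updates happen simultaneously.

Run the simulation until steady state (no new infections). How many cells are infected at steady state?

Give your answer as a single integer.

Step 0 (initial): 2 infected
Step 1: +5 new -> 7 infected
Step 2: +4 new -> 11 infected
Step 3: +7 new -> 18 infected
Step 4: +7 new -> 25 infected
Step 5: +6 new -> 31 infected
Step 6: +2 new -> 33 infected
Step 7: +0 new -> 33 infected

Answer: 33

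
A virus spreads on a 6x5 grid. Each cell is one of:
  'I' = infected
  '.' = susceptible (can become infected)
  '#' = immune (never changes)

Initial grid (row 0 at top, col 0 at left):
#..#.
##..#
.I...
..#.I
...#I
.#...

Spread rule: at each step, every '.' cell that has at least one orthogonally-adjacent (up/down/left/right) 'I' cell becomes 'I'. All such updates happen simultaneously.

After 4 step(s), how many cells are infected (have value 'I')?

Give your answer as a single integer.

Answer: 21

Derivation:
Step 0 (initial): 3 infected
Step 1: +6 new -> 9 infected
Step 2: +5 new -> 14 infected
Step 3: +5 new -> 19 infected
Step 4: +2 new -> 21 infected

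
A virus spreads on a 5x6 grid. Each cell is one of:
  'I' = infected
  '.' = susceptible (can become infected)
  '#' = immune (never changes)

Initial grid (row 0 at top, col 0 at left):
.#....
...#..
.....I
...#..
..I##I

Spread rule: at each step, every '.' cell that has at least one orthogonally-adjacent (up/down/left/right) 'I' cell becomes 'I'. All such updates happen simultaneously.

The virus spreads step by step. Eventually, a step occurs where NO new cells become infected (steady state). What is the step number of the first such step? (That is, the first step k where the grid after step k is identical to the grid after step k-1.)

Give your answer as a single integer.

Step 0 (initial): 3 infected
Step 1: +5 new -> 8 infected
Step 2: +7 new -> 15 infected
Step 3: +4 new -> 19 infected
Step 4: +4 new -> 23 infected
Step 5: +1 new -> 24 infected
Step 6: +1 new -> 25 infected
Step 7: +0 new -> 25 infected

Answer: 7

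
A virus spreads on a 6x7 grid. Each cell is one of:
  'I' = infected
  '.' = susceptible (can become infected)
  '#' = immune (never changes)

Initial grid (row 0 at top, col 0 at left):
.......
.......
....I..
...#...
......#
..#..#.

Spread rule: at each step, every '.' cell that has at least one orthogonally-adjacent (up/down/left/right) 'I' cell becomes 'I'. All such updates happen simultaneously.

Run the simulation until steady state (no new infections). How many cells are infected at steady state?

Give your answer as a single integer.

Answer: 37

Derivation:
Step 0 (initial): 1 infected
Step 1: +4 new -> 5 infected
Step 2: +7 new -> 12 infected
Step 3: +10 new -> 22 infected
Step 4: +7 new -> 29 infected
Step 5: +4 new -> 33 infected
Step 6: +3 new -> 36 infected
Step 7: +1 new -> 37 infected
Step 8: +0 new -> 37 infected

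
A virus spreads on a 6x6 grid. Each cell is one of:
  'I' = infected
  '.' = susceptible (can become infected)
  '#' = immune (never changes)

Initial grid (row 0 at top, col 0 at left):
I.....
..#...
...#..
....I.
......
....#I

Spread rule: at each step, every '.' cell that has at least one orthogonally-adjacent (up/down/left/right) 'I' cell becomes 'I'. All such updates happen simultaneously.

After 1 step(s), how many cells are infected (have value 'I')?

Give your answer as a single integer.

Answer: 10

Derivation:
Step 0 (initial): 3 infected
Step 1: +7 new -> 10 infected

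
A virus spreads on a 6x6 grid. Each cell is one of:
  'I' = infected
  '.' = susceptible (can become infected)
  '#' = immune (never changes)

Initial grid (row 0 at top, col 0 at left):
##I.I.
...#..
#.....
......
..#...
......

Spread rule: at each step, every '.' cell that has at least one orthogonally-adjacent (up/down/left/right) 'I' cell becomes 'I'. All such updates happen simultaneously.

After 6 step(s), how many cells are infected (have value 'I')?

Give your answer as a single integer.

Step 0 (initial): 2 infected
Step 1: +4 new -> 6 infected
Step 2: +4 new -> 10 infected
Step 3: +6 new -> 16 infected
Step 4: +4 new -> 20 infected
Step 5: +5 new -> 25 infected
Step 6: +4 new -> 29 infected

Answer: 29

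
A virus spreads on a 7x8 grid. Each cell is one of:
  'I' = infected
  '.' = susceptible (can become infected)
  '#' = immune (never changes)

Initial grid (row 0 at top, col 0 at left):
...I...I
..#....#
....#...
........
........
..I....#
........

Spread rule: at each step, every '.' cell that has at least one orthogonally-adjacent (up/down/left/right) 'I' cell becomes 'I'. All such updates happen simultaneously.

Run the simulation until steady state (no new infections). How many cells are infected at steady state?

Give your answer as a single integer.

Step 0 (initial): 3 infected
Step 1: +8 new -> 11 infected
Step 2: +12 new -> 23 infected
Step 3: +12 new -> 35 infected
Step 4: +10 new -> 45 infected
Step 5: +5 new -> 50 infected
Step 6: +2 new -> 52 infected
Step 7: +0 new -> 52 infected

Answer: 52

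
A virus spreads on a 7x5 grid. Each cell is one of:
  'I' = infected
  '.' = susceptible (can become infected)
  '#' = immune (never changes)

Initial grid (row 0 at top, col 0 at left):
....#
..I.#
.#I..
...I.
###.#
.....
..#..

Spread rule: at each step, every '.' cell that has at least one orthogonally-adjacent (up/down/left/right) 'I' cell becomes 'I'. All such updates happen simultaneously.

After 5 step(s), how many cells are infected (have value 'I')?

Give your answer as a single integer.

Step 0 (initial): 3 infected
Step 1: +7 new -> 10 infected
Step 2: +6 new -> 16 infected
Step 3: +6 new -> 22 infected
Step 4: +2 new -> 24 infected
Step 5: +2 new -> 26 infected

Answer: 26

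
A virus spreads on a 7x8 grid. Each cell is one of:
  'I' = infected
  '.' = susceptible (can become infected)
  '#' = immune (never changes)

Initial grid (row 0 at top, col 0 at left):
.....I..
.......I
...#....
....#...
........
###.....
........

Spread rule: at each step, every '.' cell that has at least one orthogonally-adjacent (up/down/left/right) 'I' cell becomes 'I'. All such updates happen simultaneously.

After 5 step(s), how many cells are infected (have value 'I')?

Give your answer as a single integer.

Answer: 31

Derivation:
Step 0 (initial): 2 infected
Step 1: +6 new -> 8 infected
Step 2: +5 new -> 13 infected
Step 3: +6 new -> 19 infected
Step 4: +5 new -> 24 infected
Step 5: +7 new -> 31 infected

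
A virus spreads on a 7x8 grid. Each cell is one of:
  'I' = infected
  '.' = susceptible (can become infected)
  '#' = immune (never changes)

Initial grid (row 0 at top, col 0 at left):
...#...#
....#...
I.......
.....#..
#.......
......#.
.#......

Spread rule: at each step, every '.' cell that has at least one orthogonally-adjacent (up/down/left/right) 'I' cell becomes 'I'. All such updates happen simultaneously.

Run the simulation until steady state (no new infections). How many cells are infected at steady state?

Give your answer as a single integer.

Step 0 (initial): 1 infected
Step 1: +3 new -> 4 infected
Step 2: +4 new -> 8 infected
Step 3: +5 new -> 13 infected
Step 4: +6 new -> 19 infected
Step 5: +5 new -> 24 infected
Step 6: +6 new -> 30 infected
Step 7: +7 new -> 37 infected
Step 8: +7 new -> 44 infected
Step 9: +2 new -> 46 infected
Step 10: +2 new -> 48 infected
Step 11: +1 new -> 49 infected
Step 12: +0 new -> 49 infected

Answer: 49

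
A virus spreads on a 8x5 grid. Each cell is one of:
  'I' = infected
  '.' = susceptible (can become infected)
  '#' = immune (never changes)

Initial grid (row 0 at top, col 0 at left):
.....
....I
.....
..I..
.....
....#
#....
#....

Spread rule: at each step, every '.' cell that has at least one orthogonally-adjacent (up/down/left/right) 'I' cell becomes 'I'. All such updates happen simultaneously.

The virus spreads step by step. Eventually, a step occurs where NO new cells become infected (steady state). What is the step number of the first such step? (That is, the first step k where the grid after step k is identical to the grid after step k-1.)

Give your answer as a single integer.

Step 0 (initial): 2 infected
Step 1: +7 new -> 9 infected
Step 2: +9 new -> 18 infected
Step 3: +8 new -> 26 infected
Step 4: +6 new -> 32 infected
Step 5: +4 new -> 36 infected
Step 6: +1 new -> 37 infected
Step 7: +0 new -> 37 infected

Answer: 7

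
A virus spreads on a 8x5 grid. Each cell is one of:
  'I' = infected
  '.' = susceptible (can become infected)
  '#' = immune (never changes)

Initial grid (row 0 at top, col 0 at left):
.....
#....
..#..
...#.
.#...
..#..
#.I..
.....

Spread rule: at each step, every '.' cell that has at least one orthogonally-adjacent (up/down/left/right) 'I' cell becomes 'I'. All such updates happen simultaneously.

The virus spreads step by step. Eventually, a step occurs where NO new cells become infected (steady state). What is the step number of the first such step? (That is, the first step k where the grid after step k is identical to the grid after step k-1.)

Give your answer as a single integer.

Answer: 11

Derivation:
Step 0 (initial): 1 infected
Step 1: +3 new -> 4 infected
Step 2: +5 new -> 9 infected
Step 3: +5 new -> 14 infected
Step 4: +3 new -> 17 infected
Step 5: +3 new -> 20 infected
Step 6: +3 new -> 23 infected
Step 7: +3 new -> 26 infected
Step 8: +3 new -> 29 infected
Step 9: +3 new -> 32 infected
Step 10: +2 new -> 34 infected
Step 11: +0 new -> 34 infected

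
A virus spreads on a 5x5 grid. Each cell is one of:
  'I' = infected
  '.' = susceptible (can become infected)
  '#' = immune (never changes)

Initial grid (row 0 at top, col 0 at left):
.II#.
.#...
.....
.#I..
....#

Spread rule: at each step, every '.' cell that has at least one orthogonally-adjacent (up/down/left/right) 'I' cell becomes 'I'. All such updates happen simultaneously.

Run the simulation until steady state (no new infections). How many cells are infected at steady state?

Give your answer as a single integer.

Step 0 (initial): 3 infected
Step 1: +5 new -> 8 infected
Step 2: +7 new -> 15 infected
Step 3: +4 new -> 19 infected
Step 4: +2 new -> 21 infected
Step 5: +0 new -> 21 infected

Answer: 21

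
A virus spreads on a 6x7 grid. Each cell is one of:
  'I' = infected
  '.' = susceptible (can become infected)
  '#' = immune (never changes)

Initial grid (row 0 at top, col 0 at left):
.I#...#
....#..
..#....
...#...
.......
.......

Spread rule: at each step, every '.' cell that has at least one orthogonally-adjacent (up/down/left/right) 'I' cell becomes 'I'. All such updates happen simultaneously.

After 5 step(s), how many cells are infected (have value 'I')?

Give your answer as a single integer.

Answer: 19

Derivation:
Step 0 (initial): 1 infected
Step 1: +2 new -> 3 infected
Step 2: +3 new -> 6 infected
Step 3: +3 new -> 9 infected
Step 4: +5 new -> 14 infected
Step 5: +5 new -> 19 infected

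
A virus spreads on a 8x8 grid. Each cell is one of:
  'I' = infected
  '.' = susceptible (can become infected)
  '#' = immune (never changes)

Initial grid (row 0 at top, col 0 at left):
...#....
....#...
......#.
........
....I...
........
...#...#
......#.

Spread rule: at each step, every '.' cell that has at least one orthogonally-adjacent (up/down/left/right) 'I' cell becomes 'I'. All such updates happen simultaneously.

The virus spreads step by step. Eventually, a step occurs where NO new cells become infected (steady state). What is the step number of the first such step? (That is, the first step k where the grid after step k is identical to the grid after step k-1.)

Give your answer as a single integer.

Step 0 (initial): 1 infected
Step 1: +4 new -> 5 infected
Step 2: +8 new -> 13 infected
Step 3: +10 new -> 23 infected
Step 4: +12 new -> 35 infected
Step 5: +9 new -> 44 infected
Step 6: +8 new -> 52 infected
Step 7: +4 new -> 56 infected
Step 8: +1 new -> 57 infected
Step 9: +0 new -> 57 infected

Answer: 9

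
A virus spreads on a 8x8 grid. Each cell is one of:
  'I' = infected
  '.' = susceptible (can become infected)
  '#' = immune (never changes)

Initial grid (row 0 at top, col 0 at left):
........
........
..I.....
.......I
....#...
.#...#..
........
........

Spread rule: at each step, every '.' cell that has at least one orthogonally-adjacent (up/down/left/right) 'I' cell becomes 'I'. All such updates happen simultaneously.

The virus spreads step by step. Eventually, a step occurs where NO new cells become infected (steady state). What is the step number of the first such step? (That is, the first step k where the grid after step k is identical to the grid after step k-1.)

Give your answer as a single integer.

Step 0 (initial): 2 infected
Step 1: +7 new -> 9 infected
Step 2: +13 new -> 22 infected
Step 3: +15 new -> 37 infected
Step 4: +9 new -> 46 infected
Step 5: +8 new -> 54 infected
Step 6: +5 new -> 59 infected
Step 7: +2 new -> 61 infected
Step 8: +0 new -> 61 infected

Answer: 8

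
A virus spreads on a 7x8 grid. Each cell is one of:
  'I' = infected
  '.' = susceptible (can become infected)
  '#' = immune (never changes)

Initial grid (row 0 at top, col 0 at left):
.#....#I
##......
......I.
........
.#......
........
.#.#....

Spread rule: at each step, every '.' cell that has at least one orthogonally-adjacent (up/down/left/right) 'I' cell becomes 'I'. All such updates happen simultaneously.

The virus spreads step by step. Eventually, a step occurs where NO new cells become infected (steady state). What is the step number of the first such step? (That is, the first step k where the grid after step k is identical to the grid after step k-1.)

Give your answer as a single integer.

Answer: 11

Derivation:
Step 0 (initial): 2 infected
Step 1: +5 new -> 7 infected
Step 2: +5 new -> 12 infected
Step 3: +7 new -> 19 infected
Step 4: +8 new -> 27 infected
Step 5: +8 new -> 35 infected
Step 6: +6 new -> 41 infected
Step 7: +2 new -> 43 infected
Step 8: +3 new -> 46 infected
Step 9: +1 new -> 47 infected
Step 10: +1 new -> 48 infected
Step 11: +0 new -> 48 infected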